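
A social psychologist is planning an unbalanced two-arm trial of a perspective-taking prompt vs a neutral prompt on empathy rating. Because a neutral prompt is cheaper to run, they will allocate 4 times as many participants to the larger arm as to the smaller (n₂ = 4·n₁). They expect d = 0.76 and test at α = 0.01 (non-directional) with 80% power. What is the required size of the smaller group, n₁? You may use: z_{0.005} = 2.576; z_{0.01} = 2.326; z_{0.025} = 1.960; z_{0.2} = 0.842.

n₁ = 26

With allocation ratio k = n₂/n₁ = 4, Var(x̄₁−x̄₂) = σ²(1/n₁ + 1/(k·n₁)) = σ²·(k+1)/(k·n₁).
So n₁ = (1 + 1/k)·((z_{α/2} + z_β)/d)² = 1.250 × (3.418/0.76)².
n₁ = 1.250 × 20.23 = 25.3.
Round up: n₁ = 26, giving n₂ = 4 × 26 = 104.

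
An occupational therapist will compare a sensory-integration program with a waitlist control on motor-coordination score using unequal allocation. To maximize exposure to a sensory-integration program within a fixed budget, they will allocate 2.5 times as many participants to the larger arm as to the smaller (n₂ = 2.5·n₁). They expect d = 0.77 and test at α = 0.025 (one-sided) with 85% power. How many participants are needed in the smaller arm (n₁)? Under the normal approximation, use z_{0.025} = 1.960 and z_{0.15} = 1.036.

n₁ = 22

With allocation ratio k = n₂/n₁ = 2.5, Var(x̄₁−x̄₂) = σ²(1/n₁ + 1/(k·n₁)) = σ²·(k+1)/(k·n₁).
So n₁ = (1 + 1/k)·((z_{α} + z_β)/d)² = 1.400 × (2.996/0.77)².
n₁ = 1.400 × 15.14 = 21.2.
Round up: n₁ = 22, giving n₂ = 2.5 × 22 = 55.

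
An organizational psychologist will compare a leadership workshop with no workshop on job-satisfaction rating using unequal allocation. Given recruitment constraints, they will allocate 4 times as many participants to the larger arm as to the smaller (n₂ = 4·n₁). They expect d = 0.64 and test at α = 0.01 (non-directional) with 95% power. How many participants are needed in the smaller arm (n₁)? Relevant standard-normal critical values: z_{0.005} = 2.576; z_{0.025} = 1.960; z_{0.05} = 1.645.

n₁ = 55

With allocation ratio k = n₂/n₁ = 4, Var(x̄₁−x̄₂) = σ²(1/n₁ + 1/(k·n₁)) = σ²·(k+1)/(k·n₁).
So n₁ = (1 + 1/k)·((z_{α/2} + z_β)/d)² = 1.250 × (4.221/0.64)².
n₁ = 1.250 × 43.50 = 54.4.
Round up: n₁ = 55, giving n₂ = 4 × 55 = 220.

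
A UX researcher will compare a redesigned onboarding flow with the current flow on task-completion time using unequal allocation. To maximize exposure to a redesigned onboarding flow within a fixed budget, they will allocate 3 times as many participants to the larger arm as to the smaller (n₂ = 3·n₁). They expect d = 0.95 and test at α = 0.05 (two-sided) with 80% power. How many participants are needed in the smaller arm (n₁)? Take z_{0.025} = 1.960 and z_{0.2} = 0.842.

n₁ = 12

With allocation ratio k = n₂/n₁ = 3, Var(x̄₁−x̄₂) = σ²(1/n₁ + 1/(k·n₁)) = σ²·(k+1)/(k·n₁).
So n₁ = (1 + 1/k)·((z_{α/2} + z_β)/d)² = 1.333 × (2.802/0.95)².
n₁ = 1.333 × 8.70 = 11.6.
Round up: n₁ = 12, giving n₂ = 3 × 12 = 36.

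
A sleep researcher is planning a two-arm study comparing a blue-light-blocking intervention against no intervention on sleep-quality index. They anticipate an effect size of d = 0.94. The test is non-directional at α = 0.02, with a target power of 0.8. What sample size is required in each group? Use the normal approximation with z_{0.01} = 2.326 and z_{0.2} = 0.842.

For two independent groups with equal n: n = 2·((z_{α/2} + z_β) / d)².
z_{α/2} + z_β = 2.326 + 0.842 = 3.168.
n = 2 × (3.168 / 0.94)² = 2 × 3.370² = 2 × 11.36 = 22.7.
Round up to the next whole participant.

n = 23 per group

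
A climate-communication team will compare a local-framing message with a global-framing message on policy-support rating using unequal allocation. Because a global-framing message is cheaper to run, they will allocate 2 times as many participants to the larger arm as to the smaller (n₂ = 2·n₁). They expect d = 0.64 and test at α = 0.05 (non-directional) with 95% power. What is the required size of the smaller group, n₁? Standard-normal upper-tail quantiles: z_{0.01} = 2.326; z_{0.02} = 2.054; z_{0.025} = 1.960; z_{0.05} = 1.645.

n₁ = 48

With allocation ratio k = n₂/n₁ = 2, Var(x̄₁−x̄₂) = σ²(1/n₁ + 1/(k·n₁)) = σ²·(k+1)/(k·n₁).
So n₁ = (1 + 1/k)·((z_{α/2} + z_β)/d)² = 1.500 × (3.605/0.64)².
n₁ = 1.500 × 31.73 = 47.6.
Round up: n₁ = 48, giving n₂ = 2 × 48 = 96.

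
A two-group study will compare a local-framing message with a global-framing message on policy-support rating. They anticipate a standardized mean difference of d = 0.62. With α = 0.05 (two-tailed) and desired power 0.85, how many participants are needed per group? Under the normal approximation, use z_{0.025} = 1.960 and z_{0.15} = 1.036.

For two independent groups with equal n: n = 2·((z_{α/2} + z_β) / d)².
z_{α/2} + z_β = 1.960 + 1.036 = 2.996.
n = 2 × (2.996 / 0.62)² = 2 × 4.832² = 2 × 23.35 = 46.7.
Round up to the next whole participant.

n = 47 per group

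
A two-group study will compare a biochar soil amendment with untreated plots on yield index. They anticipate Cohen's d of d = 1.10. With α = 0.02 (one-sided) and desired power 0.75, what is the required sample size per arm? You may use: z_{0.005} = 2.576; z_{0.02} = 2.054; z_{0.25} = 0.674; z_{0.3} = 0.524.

For two independent groups with equal n: n = 2·((z_{α} + z_β) / d)².
z_{α} + z_β = 2.054 + 0.674 = 2.728.
n = 2 × (2.728 / 1.10)² = 2 × 2.480² = 2 × 6.15 = 12.3.
Round up to the next whole participant.

n = 13 per group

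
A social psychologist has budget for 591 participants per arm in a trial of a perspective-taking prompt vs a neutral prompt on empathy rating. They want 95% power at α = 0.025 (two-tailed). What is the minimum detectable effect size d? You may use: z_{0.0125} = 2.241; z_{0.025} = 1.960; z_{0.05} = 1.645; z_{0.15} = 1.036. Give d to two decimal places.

For two independent groups of n = 591 each: d_min = (z_{α/2} + z_β)·√(2/n).
z-sum = 2.241 + 1.645 = 3.886.
d_min = 3.886 × √(2/591) = 3.886 × 0.0582 = 0.226.

d_min ≈ 0.23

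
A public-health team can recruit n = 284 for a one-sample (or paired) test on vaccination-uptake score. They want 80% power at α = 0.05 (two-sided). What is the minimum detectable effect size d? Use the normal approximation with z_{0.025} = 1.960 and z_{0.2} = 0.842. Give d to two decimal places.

d_min ≈ 0.17

For a single sample (or paired design) of n = 284: d_min = (z_{α/2} + z_β)/√n.
z-sum = 1.960 + 0.842 = 2.802.
d_min = 2.802 / √284 = 2.802 / 16.852 = 0.166.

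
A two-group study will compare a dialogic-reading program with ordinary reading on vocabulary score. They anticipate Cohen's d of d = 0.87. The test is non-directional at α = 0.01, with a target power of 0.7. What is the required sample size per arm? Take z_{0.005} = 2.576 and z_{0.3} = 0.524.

n = 26 per group

For two independent groups with equal n: n = 2·((z_{α/2} + z_β) / d)².
z_{α/2} + z_β = 2.576 + 0.524 = 3.100.
n = 2 × (3.100 / 0.87)² = 2 × 3.563² = 2 × 12.70 = 25.4.
Round up to the next whole participant.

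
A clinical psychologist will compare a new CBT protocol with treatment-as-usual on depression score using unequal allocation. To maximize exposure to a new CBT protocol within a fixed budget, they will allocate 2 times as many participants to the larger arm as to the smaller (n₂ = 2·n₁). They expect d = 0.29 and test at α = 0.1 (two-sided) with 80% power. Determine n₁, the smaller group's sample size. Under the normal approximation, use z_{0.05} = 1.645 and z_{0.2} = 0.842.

With allocation ratio k = n₂/n₁ = 2, Var(x̄₁−x̄₂) = σ²(1/n₁ + 1/(k·n₁)) = σ²·(k+1)/(k·n₁).
So n₁ = (1 + 1/k)·((z_{α/2} + z_β)/d)² = 1.500 × (2.487/0.29)².
n₁ = 1.500 × 73.55 = 110.3.
Round up: n₁ = 111, giving n₂ = 2 × 111 = 222.

n₁ = 111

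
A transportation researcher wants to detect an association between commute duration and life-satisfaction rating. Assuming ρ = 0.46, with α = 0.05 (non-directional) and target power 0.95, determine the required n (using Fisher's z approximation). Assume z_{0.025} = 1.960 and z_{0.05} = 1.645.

Fisher's z: C = ½·ln((1+r)/(1−r)) = ½·ln(2.7037) = 0.4973.
n = ((z_{α/2} + z_β)/C)² + 3.
(1.960 + 1.645) / 0.4973 = 3.605 / 0.4973 = 7.249.
n = 7.249² + 3 = 52.55 + 3 = 55.6.
Round up.

n = 56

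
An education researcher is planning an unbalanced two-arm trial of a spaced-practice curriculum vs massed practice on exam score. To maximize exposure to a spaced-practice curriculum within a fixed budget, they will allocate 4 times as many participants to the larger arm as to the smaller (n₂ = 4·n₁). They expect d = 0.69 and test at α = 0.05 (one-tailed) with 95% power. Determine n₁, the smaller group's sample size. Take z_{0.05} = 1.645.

With allocation ratio k = n₂/n₁ = 4, Var(x̄₁−x̄₂) = σ²(1/n₁ + 1/(k·n₁)) = σ²·(k+1)/(k·n₁).
So n₁ = (1 + 1/k)·((z_{α} + z_β)/d)² = 1.250 × (3.290/0.69)².
n₁ = 1.250 × 22.73 = 28.4.
Round up: n₁ = 29, giving n₂ = 4 × 29 = 116.

n₁ = 29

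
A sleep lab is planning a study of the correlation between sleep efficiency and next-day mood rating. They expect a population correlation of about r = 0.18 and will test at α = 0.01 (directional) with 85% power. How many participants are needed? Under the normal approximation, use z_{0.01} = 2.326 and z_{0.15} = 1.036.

Fisher's z: C = ½·ln((1+r)/(1−r)) = ½·ln(1.4390) = 0.1820.
n = ((z_{α} + z_β)/C)² + 3.
(2.326 + 1.036) / 0.1820 = 3.362 / 0.1820 = 18.473.
n = 18.473² + 3 = 341.23 + 3 = 344.2.
Round up.

n = 345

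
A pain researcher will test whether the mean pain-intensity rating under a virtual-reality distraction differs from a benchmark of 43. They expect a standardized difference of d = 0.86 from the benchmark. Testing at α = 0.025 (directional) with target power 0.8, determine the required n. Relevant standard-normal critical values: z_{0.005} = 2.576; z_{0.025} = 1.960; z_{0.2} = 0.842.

n = 11

For a one-sample test: n = ((z_{α} + z_β) / d)².
z_{α} + z_β = 1.960 + 0.842 = 2.802.
n = (2.802 / 0.86)² = 3.258² = 10.62.
Round up.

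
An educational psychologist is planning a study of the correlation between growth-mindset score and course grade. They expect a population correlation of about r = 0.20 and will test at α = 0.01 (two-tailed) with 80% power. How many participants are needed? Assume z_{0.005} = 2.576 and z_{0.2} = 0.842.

Fisher's z: C = ½·ln((1+r)/(1−r)) = ½·ln(1.5000) = 0.2027.
n = ((z_{α/2} + z_β)/C)² + 3.
(2.576 + 0.842) / 0.2027 = 3.418 / 0.2027 = 16.862.
n = 16.862² + 3 = 284.34 + 3 = 287.3.
Round up.

n = 288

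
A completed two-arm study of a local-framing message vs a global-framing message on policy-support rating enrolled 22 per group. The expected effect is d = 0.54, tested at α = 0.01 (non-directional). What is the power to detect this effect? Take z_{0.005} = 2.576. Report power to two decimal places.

power ≈ 0.22

For two equal groups, power = Φ(d·√(n/2) − z_{α/2}).
d·√(n/2) = 0.54 × √(22/2) = 0.54 × 3.317 = 1.791.
z_β = 1.791 − 2.576 = -0.785.
Power = Φ(-0.785) = 0.216.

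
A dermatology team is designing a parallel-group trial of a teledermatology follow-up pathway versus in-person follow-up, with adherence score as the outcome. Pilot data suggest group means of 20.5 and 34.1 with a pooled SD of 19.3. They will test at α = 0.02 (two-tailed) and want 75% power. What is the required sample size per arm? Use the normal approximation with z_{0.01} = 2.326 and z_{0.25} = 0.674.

Cohen's d = |M₁ − M₂| / SD_pooled = |20.5 − 34.1| / 19.3 = 13.6 / 19.3 = 0.705.
For two independent groups with equal n: n = 2·((z_{α/2} + z_β) / d)².
z_{α/2} + z_β = 2.326 + 0.674 = 3.000.
n = 2 × (3.000 / 0.705)² = 2 × 4.255² = 2 × 18.11 = 36.2.
Round up to the next whole participant.

n = 37 per group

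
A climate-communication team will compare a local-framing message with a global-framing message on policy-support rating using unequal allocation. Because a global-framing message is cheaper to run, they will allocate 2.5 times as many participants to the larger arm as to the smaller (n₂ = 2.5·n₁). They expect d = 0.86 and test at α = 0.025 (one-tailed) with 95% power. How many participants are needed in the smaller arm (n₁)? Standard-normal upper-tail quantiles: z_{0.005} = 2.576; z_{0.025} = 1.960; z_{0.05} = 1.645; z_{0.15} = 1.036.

n₁ = 25

With allocation ratio k = n₂/n₁ = 2.5, Var(x̄₁−x̄₂) = σ²(1/n₁ + 1/(k·n₁)) = σ²·(k+1)/(k·n₁).
So n₁ = (1 + 1/k)·((z_{α} + z_β)/d)² = 1.400 × (3.605/0.86)².
n₁ = 1.400 × 17.57 = 24.6.
Round up: n₁ = 25, giving n₂ = ⌈2.5 × 25⌉ = ⌈62.5⌉ = 63.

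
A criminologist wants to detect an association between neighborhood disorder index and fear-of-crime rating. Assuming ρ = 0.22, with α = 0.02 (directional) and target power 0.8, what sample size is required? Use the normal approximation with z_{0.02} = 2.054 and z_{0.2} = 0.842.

n = 171

Fisher's z: C = ½·ln((1+r)/(1−r)) = ½·ln(1.5641) = 0.2237.
n = ((z_{α} + z_β)/C)² + 3.
(2.054 + 0.842) / 0.2237 = 2.896 / 0.2237 = 12.946.
n = 12.946² + 3 = 167.60 + 3 = 170.6.
Round up.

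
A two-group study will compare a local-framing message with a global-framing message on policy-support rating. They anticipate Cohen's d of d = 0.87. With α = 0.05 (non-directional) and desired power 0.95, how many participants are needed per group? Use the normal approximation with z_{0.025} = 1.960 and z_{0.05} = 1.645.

For two independent groups with equal n: n = 2·((z_{α/2} + z_β) / d)².
z_{α/2} + z_β = 1.960 + 1.645 = 3.605.
n = 2 × (3.605 / 0.87)² = 2 × 4.144² = 2 × 17.17 = 34.3.
Round up to the next whole participant.

n = 35 per group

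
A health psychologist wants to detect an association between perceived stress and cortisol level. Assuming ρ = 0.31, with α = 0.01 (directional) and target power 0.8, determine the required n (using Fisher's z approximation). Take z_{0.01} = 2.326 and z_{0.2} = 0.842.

n = 101

Fisher's z: C = ½·ln((1+r)/(1−r)) = ½·ln(1.8986) = 0.3205.
n = ((z_{α} + z_β)/C)² + 3.
(2.326 + 0.842) / 0.3205 = 3.168 / 0.3205 = 9.885.
n = 9.885² + 3 = 97.70 + 3 = 100.7.
Round up.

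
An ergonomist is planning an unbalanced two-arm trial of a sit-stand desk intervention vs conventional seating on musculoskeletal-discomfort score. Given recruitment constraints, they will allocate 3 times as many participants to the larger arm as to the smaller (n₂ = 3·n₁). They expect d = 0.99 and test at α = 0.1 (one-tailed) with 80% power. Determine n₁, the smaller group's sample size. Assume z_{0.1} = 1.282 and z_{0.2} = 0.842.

With allocation ratio k = n₂/n₁ = 3, Var(x̄₁−x̄₂) = σ²(1/n₁ + 1/(k·n₁)) = σ²·(k+1)/(k·n₁).
So n₁ = (1 + 1/k)·((z_{α} + z_β)/d)² = 1.333 × (2.124/0.99)².
n₁ = 1.333 × 4.60 = 6.1.
Round up: n₁ = 7, giving n₂ = 3 × 7 = 21.

n₁ = 7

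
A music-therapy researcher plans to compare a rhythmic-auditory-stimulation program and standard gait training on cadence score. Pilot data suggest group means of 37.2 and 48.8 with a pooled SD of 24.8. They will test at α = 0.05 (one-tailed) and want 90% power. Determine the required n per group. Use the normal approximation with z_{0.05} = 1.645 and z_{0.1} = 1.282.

Cohen's d = |M₁ − M₂| / SD_pooled = |37.2 − 48.8| / 24.8 = 11.6 / 24.8 = 0.468.
For two independent groups with equal n: n = 2·((z_{α} + z_β) / d)².
z_{α} + z_β = 1.645 + 1.282 = 2.927.
n = 2 × (2.927 / 0.468)² = 2 × 6.254² = 2 × 39.12 = 78.2.
Round up to the next whole participant.

n = 79 per group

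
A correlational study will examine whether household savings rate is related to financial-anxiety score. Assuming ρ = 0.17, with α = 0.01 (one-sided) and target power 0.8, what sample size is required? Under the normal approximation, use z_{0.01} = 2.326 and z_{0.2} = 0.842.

Fisher's z: C = ½·ln((1+r)/(1−r)) = ½·ln(1.4096) = 0.1717.
n = ((z_{α} + z_β)/C)² + 3.
(2.326 + 0.842) / 0.1717 = 3.168 / 0.1717 = 18.451.
n = 18.451² + 3 = 340.43 + 3 = 343.4.
Round up.

n = 344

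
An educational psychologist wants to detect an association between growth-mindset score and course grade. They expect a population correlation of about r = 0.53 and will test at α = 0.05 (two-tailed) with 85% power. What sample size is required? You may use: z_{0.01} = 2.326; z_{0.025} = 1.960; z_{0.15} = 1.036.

n = 29

Fisher's z: C = ½·ln((1+r)/(1−r)) = ½·ln(3.2553) = 0.5901.
n = ((z_{α/2} + z_β)/C)² + 3.
(1.960 + 1.036) / 0.5901 = 2.996 / 0.5901 = 5.077.
n = 5.077² + 3 = 25.78 + 3 = 28.8.
Round up.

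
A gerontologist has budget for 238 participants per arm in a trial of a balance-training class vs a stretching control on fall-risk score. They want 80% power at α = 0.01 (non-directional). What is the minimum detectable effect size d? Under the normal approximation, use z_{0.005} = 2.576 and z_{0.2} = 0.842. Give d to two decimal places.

d_min ≈ 0.31

For two independent groups of n = 238 each: d_min = (z_{α/2} + z_β)·√(2/n).
z-sum = 2.576 + 0.842 = 3.418.
d_min = 3.418 × √(2/238) = 3.418 × 0.0917 = 0.313.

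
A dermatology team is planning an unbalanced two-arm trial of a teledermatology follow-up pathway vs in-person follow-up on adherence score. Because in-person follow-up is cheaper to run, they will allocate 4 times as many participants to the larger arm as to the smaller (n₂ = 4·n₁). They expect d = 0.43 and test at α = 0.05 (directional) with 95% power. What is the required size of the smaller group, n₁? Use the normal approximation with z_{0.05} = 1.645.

With allocation ratio k = n₂/n₁ = 4, Var(x̄₁−x̄₂) = σ²(1/n₁ + 1/(k·n₁)) = σ²·(k+1)/(k·n₁).
So n₁ = (1 + 1/k)·((z_{α} + z_β)/d)² = 1.250 × (3.290/0.43)².
n₁ = 1.250 × 58.54 = 73.2.
Round up: n₁ = 74, giving n₂ = 4 × 74 = 296.

n₁ = 74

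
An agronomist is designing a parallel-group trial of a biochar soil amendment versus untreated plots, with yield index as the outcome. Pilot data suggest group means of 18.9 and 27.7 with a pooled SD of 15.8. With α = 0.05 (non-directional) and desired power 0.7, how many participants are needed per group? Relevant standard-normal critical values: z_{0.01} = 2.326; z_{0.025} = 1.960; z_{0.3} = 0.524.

Cohen's d = |M₁ − M₂| / SD_pooled = |18.9 − 27.7| / 15.8 = 8.8 / 15.8 = 0.557.
For two independent groups with equal n: n = 2·((z_{α/2} + z_β) / d)².
z_{α/2} + z_β = 1.960 + 0.524 = 2.484.
n = 2 × (2.484 / 0.557)² = 2 × 4.460² = 2 × 19.89 = 39.8.
Round up to the next whole participant.

n = 40 per group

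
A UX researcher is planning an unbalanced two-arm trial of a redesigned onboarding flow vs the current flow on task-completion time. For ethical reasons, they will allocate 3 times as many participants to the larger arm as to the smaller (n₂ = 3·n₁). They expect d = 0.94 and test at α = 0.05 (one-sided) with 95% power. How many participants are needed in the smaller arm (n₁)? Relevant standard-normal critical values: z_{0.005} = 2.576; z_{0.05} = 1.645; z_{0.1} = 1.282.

With allocation ratio k = n₂/n₁ = 3, Var(x̄₁−x̄₂) = σ²(1/n₁ + 1/(k·n₁)) = σ²·(k+1)/(k·n₁).
So n₁ = (1 + 1/k)·((z_{α} + z_β)/d)² = 1.333 × (3.290/0.94)².
n₁ = 1.333 × 12.25 = 16.3.
Round up: n₁ = 17, giving n₂ = 3 × 17 = 51.

n₁ = 17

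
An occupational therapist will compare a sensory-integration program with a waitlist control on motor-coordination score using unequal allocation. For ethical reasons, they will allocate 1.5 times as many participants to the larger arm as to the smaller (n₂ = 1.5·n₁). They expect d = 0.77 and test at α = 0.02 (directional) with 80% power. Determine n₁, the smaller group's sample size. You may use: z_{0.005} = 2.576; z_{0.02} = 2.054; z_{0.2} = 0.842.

With allocation ratio k = n₂/n₁ = 1.5, Var(x̄₁−x̄₂) = σ²(1/n₁ + 1/(k·n₁)) = σ²·(k+1)/(k·n₁).
So n₁ = (1 + 1/k)·((z_{α} + z_β)/d)² = 1.667 × (2.896/0.77)².
n₁ = 1.667 × 14.15 = 23.6.
Round up: n₁ = 24, giving n₂ = 1.5 × 24 = 36.

n₁ = 24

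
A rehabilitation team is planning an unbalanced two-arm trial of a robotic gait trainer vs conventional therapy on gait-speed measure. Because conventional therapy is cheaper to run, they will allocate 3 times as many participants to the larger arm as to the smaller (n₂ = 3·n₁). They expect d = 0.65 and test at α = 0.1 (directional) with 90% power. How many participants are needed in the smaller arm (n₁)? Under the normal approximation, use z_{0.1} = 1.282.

With allocation ratio k = n₂/n₁ = 3, Var(x̄₁−x̄₂) = σ²(1/n₁ + 1/(k·n₁)) = σ²·(k+1)/(k·n₁).
So n₁ = (1 + 1/k)·((z_{α} + z_β)/d)² = 1.333 × (2.564/0.65)².
n₁ = 1.333 × 15.56 = 20.7.
Round up: n₁ = 21, giving n₂ = 3 × 21 = 63.

n₁ = 21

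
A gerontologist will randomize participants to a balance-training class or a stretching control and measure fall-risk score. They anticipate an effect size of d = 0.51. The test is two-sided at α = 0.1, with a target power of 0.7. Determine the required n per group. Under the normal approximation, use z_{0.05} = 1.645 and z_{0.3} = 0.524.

For two independent groups with equal n: n = 2·((z_{α/2} + z_β) / d)².
z_{α/2} + z_β = 1.645 + 0.524 = 2.169.
n = 2 × (2.169 / 0.51)² = 2 × 4.253² = 2 × 18.09 = 36.2.
Round up to the next whole participant.

n = 37 per group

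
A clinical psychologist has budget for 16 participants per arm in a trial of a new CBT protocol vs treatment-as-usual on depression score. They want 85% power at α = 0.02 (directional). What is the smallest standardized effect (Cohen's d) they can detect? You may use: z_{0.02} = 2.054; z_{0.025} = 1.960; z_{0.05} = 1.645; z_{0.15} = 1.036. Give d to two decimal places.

d_min ≈ 1.09

For two independent groups of n = 16 each: d_min = (z_{α} + z_β)·√(2/n).
z-sum = 2.054 + 1.036 = 3.090.
d_min = 3.090 × √(2/16) = 3.090 × 0.3536 = 1.092.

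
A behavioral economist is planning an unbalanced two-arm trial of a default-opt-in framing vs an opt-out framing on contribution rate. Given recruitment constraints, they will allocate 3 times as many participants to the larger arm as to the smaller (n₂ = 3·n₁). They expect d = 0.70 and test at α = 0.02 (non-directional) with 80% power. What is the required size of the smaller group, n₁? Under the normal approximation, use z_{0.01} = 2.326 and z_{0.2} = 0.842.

n₁ = 28

With allocation ratio k = n₂/n₁ = 3, Var(x̄₁−x̄₂) = σ²(1/n₁ + 1/(k·n₁)) = σ²·(k+1)/(k·n₁).
So n₁ = (1 + 1/k)·((z_{α/2} + z_β)/d)² = 1.333 × (3.168/0.70)².
n₁ = 1.333 × 20.48 = 27.3.
Round up: n₁ = 28, giving n₂ = 3 × 28 = 84.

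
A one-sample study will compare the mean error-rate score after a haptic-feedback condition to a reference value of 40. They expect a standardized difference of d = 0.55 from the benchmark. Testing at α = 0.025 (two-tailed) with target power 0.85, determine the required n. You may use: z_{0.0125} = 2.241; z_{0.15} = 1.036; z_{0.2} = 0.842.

For a one-sample test: n = ((z_{α/2} + z_β) / d)².
z_{α/2} + z_β = 2.241 + 1.036 = 3.277.
n = (3.277 / 0.55)² = 5.958² = 35.50.
Round up.

n = 36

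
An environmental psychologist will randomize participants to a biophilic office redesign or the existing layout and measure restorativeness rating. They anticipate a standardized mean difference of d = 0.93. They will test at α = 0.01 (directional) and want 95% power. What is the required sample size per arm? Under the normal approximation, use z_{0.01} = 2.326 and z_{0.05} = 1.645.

n = 37 per group

For two independent groups with equal n: n = 2·((z_{α} + z_β) / d)².
z_{α} + z_β = 2.326 + 1.645 = 3.971.
n = 2 × (3.971 / 0.93)² = 2 × 4.270² = 2 × 18.23 = 36.5.
Round up to the next whole participant.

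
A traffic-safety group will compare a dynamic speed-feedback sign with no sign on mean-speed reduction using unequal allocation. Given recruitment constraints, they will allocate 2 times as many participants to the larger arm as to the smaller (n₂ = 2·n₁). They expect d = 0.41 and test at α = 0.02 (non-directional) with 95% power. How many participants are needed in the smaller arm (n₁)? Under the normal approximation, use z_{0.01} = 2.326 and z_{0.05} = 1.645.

n₁ = 141

With allocation ratio k = n₂/n₁ = 2, Var(x̄₁−x̄₂) = σ²(1/n₁ + 1/(k·n₁)) = σ²·(k+1)/(k·n₁).
So n₁ = (1 + 1/k)·((z_{α/2} + z_β)/d)² = 1.500 × (3.971/0.41)².
n₁ = 1.500 × 93.81 = 140.7.
Round up: n₁ = 141, giving n₂ = 2 × 141 = 282.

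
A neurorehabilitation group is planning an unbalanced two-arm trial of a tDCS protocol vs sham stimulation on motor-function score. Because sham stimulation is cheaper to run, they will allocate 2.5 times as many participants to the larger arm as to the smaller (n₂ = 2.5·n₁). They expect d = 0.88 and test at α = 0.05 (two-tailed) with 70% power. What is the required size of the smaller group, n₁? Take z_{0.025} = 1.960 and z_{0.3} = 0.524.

With allocation ratio k = n₂/n₁ = 2.5, Var(x̄₁−x̄₂) = σ²(1/n₁ + 1/(k·n₁)) = σ²·(k+1)/(k·n₁).
So n₁ = (1 + 1/k)·((z_{α/2} + z_β)/d)² = 1.400 × (2.484/0.88)².
n₁ = 1.400 × 7.97 = 11.2.
Round up: n₁ = 12, giving n₂ = 2.5 × 12 = 30.

n₁ = 12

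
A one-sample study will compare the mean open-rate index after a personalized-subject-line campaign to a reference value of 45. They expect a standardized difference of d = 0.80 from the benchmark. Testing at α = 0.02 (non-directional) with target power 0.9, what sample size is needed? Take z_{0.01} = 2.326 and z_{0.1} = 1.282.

n = 21

For a one-sample test: n = ((z_{α/2} + z_β) / d)².
z_{α/2} + z_β = 2.326 + 1.282 = 3.608.
n = (3.608 / 0.80)² = 4.510² = 20.34.
Round up.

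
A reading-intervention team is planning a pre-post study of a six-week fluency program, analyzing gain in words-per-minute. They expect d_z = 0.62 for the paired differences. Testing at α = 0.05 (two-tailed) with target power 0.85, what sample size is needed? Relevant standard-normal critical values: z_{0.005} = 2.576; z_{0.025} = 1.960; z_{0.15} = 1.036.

n = 24 pairs

For a paired (one-sample on differences) test: n = ((z_{α/2} + z_β) / d)².
z_{α/2} + z_β = 1.960 + 1.036 = 2.996.
n = (2.996 / 0.62)² = 4.832² = 23.35.
Round up.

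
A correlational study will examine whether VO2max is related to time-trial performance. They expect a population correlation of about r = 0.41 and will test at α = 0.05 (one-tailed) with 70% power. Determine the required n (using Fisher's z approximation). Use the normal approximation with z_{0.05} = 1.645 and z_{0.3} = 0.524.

Fisher's z: C = ½·ln((1+r)/(1−r)) = ½·ln(2.3898) = 0.4356.
n = ((z_{α} + z_β)/C)² + 3.
(1.645 + 0.524) / 0.4356 = 2.169 / 0.4356 = 4.979.
n = 4.979² + 3 = 24.79 + 3 = 27.8.
Round up.

n = 28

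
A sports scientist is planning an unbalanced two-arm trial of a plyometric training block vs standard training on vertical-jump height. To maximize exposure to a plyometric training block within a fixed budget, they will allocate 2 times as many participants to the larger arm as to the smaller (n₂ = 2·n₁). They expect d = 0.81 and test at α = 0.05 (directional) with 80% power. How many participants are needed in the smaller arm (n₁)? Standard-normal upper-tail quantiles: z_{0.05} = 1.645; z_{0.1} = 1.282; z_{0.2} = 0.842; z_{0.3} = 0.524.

n₁ = 15

With allocation ratio k = n₂/n₁ = 2, Var(x̄₁−x̄₂) = σ²(1/n₁ + 1/(k·n₁)) = σ²·(k+1)/(k·n₁).
So n₁ = (1 + 1/k)·((z_{α} + z_β)/d)² = 1.500 × (2.487/0.81)².
n₁ = 1.500 × 9.43 = 14.1.
Round up: n₁ = 15, giving n₂ = 2 × 15 = 30.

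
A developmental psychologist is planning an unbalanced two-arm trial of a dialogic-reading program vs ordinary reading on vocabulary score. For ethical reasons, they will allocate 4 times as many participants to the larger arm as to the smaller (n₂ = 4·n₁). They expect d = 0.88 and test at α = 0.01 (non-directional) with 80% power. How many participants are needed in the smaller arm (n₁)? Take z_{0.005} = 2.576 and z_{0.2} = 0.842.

n₁ = 19

With allocation ratio k = n₂/n₁ = 4, Var(x̄₁−x̄₂) = σ²(1/n₁ + 1/(k·n₁)) = σ²·(k+1)/(k·n₁).
So n₁ = (1 + 1/k)·((z_{α/2} + z_β)/d)² = 1.250 × (3.418/0.88)².
n₁ = 1.250 × 15.09 = 18.9.
Round up: n₁ = 19, giving n₂ = 4 × 19 = 76.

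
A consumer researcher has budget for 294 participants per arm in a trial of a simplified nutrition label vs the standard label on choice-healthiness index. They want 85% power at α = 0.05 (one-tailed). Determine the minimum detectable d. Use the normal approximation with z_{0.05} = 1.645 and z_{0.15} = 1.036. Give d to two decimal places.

For two independent groups of n = 294 each: d_min = (z_{α} + z_β)·√(2/n).
z-sum = 1.645 + 1.036 = 2.681.
d_min = 2.681 × √(2/294) = 2.681 × 0.0825 = 0.221.

d_min ≈ 0.22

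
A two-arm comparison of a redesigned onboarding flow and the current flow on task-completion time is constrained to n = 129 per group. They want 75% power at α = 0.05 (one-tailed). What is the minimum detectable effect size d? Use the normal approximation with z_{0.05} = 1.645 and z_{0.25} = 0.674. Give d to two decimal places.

d_min ≈ 0.29

For two independent groups of n = 129 each: d_min = (z_{α} + z_β)·√(2/n).
z-sum = 1.645 + 0.674 = 2.319.
d_min = 2.319 × √(2/129) = 2.319 × 0.1245 = 0.289.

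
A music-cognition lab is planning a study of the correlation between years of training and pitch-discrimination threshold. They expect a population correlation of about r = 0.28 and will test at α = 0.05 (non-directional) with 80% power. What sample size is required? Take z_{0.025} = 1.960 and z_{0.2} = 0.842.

Fisher's z: C = ½·ln((1+r)/(1−r)) = ½·ln(1.7778) = 0.2877.
n = ((z_{α/2} + z_β)/C)² + 3.
(1.960 + 0.842) / 0.2877 = 2.802 / 0.2877 = 9.739.
n = 9.739² + 3 = 94.85 + 3 = 97.9.
Round up.

n = 98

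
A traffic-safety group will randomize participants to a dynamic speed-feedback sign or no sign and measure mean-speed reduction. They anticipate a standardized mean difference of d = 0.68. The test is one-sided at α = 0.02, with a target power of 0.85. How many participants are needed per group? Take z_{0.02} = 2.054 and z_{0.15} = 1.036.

For two independent groups with equal n: n = 2·((z_{α} + z_β) / d)².
z_{α} + z_β = 2.054 + 1.036 = 3.090.
n = 2 × (3.090 / 0.68)² = 2 × 4.544² = 2 × 20.65 = 41.3.
Round up to the next whole participant.

n = 42 per group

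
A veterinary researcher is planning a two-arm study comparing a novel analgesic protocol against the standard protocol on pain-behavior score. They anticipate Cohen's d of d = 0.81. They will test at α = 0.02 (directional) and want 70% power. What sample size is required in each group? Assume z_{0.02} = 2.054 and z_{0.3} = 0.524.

For two independent groups with equal n: n = 2·((z_{α} + z_β) / d)².
z_{α} + z_β = 2.054 + 0.524 = 2.578.
n = 2 × (2.578 / 0.81)² = 2 × 3.183² = 2 × 10.13 = 20.3.
Round up to the next whole participant.

n = 21 per group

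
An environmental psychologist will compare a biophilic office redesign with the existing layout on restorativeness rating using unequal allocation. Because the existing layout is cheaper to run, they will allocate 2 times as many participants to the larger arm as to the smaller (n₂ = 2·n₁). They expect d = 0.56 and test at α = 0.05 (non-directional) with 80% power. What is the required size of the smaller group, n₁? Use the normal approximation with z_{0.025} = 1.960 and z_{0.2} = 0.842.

With allocation ratio k = n₂/n₁ = 2, Var(x̄₁−x̄₂) = σ²(1/n₁ + 1/(k·n₁)) = σ²·(k+1)/(k·n₁).
So n₁ = (1 + 1/k)·((z_{α/2} + z_β)/d)² = 1.500 × (2.802/0.56)².
n₁ = 1.500 × 25.04 = 37.6.
Round up: n₁ = 38, giving n₂ = 2 × 38 = 76.

n₁ = 38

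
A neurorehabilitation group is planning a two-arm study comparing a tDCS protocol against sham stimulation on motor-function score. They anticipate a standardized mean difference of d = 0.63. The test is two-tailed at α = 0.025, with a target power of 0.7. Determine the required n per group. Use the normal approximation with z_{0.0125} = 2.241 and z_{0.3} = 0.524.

For two independent groups with equal n: n = 2·((z_{α/2} + z_β) / d)².
z_{α/2} + z_β = 2.241 + 0.524 = 2.765.
n = 2 × (2.765 / 0.63)² = 2 × 4.389² = 2 × 19.26 = 38.5.
Round up to the next whole participant.

n = 39 per group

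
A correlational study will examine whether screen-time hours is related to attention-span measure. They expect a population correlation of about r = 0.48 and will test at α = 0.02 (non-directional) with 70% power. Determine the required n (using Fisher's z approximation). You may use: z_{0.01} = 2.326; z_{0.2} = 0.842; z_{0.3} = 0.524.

Fisher's z: C = ½·ln((1+r)/(1−r)) = ½·ln(2.8462) = 0.5230.
n = ((z_{α/2} + z_β)/C)² + 3.
(2.326 + 0.524) / 0.5230 = 2.850 / 0.5230 = 5.449.
n = 5.449² + 3 = 29.70 + 3 = 32.7.
Round up.

n = 33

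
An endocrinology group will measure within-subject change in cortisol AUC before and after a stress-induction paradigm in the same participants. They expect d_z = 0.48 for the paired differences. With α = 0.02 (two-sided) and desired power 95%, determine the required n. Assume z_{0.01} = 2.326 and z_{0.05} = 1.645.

For a paired (one-sample on differences) test: n = ((z_{α/2} + z_β) / d)².
z_{α/2} + z_β = 2.326 + 1.645 = 3.971.
n = (3.971 / 0.48)² = 8.273² = 68.44.
Round up.

n = 69 pairs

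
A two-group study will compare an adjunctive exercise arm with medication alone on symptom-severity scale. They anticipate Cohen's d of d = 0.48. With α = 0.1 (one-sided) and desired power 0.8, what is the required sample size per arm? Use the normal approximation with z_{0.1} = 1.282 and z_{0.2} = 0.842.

n = 40 per group

For two independent groups with equal n: n = 2·((z_{α} + z_β) / d)².
z_{α} + z_β = 1.282 + 0.842 = 2.124.
n = 2 × (2.124 / 0.48)² = 2 × 4.425² = 2 × 19.58 = 39.2.
Round up to the next whole participant.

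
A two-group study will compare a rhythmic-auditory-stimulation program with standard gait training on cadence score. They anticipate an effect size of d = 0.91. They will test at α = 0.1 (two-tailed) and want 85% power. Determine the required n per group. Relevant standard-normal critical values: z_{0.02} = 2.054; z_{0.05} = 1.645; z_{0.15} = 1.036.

For two independent groups with equal n: n = 2·((z_{α/2} + z_β) / d)².
z_{α/2} + z_β = 1.645 + 1.036 = 2.681.
n = 2 × (2.681 / 0.91)² = 2 × 2.946² = 2 × 8.68 = 17.4.
Round up to the next whole participant.

n = 18 per group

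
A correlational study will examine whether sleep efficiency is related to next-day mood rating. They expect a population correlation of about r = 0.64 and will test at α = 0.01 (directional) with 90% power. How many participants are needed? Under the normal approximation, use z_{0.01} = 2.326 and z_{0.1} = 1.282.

Fisher's z: C = ½·ln((1+r)/(1−r)) = ½·ln(4.5556) = 0.7582.
n = ((z_{α} + z_β)/C)² + 3.
(2.326 + 1.282) / 0.7582 = 3.608 / 0.7582 = 4.759.
n = 4.759² + 3 = 22.64 + 3 = 25.6.
Round up.

n = 26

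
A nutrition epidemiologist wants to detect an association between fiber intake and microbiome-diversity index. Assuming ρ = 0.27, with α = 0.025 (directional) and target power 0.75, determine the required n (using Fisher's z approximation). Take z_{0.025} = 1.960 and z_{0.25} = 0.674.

Fisher's z: C = ½·ln((1+r)/(1−r)) = ½·ln(1.7397) = 0.2769.
n = ((z_{α} + z_β)/C)² + 3.
(1.960 + 0.674) / 0.2769 = 2.634 / 0.2769 = 9.512.
n = 9.512² + 3 = 90.49 + 3 = 93.5.
Round up.

n = 94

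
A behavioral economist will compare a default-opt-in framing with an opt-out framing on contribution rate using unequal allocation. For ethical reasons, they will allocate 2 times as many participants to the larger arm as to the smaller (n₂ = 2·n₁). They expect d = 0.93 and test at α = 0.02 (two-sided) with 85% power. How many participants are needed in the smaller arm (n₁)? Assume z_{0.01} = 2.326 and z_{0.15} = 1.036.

n₁ = 20

With allocation ratio k = n₂/n₁ = 2, Var(x̄₁−x̄₂) = σ²(1/n₁ + 1/(k·n₁)) = σ²·(k+1)/(k·n₁).
So n₁ = (1 + 1/k)·((z_{α/2} + z_β)/d)² = 1.500 × (3.362/0.93)².
n₁ = 1.500 × 13.07 = 19.6.
Round up: n₁ = 20, giving n₂ = 2 × 20 = 40.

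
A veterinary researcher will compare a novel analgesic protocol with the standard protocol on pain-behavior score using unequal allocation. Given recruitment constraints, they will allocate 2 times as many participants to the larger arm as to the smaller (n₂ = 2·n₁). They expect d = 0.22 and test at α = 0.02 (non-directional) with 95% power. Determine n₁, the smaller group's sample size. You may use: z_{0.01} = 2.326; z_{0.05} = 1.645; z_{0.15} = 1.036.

n₁ = 489

With allocation ratio k = n₂/n₁ = 2, Var(x̄₁−x̄₂) = σ²(1/n₁ + 1/(k·n₁)) = σ²·(k+1)/(k·n₁).
So n₁ = (1 + 1/k)·((z_{α/2} + z_β)/d)² = 1.500 × (3.971/0.22)².
n₁ = 1.500 × 325.80 = 488.7.
Round up: n₁ = 489, giving n₂ = 2 × 489 = 978.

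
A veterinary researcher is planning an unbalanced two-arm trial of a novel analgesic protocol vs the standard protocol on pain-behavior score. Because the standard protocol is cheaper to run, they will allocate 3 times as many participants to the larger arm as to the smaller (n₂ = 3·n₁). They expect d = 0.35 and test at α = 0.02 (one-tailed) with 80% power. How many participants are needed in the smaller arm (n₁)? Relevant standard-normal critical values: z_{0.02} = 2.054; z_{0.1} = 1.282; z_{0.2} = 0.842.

With allocation ratio k = n₂/n₁ = 3, Var(x̄₁−x̄₂) = σ²(1/n₁ + 1/(k·n₁)) = σ²·(k+1)/(k·n₁).
So n₁ = (1 + 1/k)·((z_{α} + z_β)/d)² = 1.333 × (2.896/0.35)².
n₁ = 1.333 × 68.46 = 91.3.
Round up: n₁ = 92, giving n₂ = 3 × 92 = 276.

n₁ = 92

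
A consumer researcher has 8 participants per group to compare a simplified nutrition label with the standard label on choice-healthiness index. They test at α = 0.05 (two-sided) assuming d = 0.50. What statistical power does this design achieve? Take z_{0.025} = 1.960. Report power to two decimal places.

For two equal groups, power = Φ(d·√(n/2) − z_{α/2}).
d·√(n/2) = 0.50 × √(8/2) = 0.50 × 2.000 = 1.000.
z_β = 1.000 − 1.960 = -0.960.
Power = Φ(-0.960) = 0.169.

power ≈ 0.17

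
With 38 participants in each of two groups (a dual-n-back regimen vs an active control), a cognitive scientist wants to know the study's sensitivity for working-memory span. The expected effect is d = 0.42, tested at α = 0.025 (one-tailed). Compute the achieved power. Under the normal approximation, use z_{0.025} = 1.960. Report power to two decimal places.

For two equal groups, power = Φ(d·√(n/2) − z_{α}).
d·√(n/2) = 0.42 × √(38/2) = 0.42 × 4.359 = 1.831.
z_β = 1.831 − 1.960 = -0.129.
Power = Φ(-0.129) = 0.449.

power ≈ 0.45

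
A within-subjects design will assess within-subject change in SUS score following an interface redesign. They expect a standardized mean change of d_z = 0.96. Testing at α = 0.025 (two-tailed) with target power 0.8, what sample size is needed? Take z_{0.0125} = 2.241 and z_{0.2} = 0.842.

For a paired (one-sample on differences) test: n = ((z_{α/2} + z_β) / d)².
z_{α/2} + z_β = 2.241 + 0.842 = 3.083.
n = (3.083 / 0.96)² = 3.211² = 10.31.
Round up.

n = 11 pairs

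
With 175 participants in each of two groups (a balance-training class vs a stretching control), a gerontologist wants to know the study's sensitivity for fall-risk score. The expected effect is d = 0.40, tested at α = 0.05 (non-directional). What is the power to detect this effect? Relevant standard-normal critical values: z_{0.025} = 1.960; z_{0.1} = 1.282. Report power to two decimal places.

power ≈ 0.96

For two equal groups, power = Φ(d·√(n/2) − z_{α/2}).
d·√(n/2) = 0.40 × √(175/2) = 0.40 × 9.354 = 3.742.
z_β = 3.742 − 1.960 = 1.782.
Power = Φ(1.782) = 0.963.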